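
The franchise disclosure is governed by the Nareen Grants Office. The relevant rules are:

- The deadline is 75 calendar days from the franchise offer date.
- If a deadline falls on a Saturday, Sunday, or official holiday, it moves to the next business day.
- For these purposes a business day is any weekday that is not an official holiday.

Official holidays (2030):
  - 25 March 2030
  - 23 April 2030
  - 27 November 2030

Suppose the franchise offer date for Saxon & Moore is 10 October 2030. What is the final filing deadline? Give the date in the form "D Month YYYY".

75 calendar days after 10 October 2030 is 24 December 2030.
24 December 2030 falls on a Tuesday, which is a business day, so no adjustment is needed.
Deadline: 24 December 2030.

24 December 2030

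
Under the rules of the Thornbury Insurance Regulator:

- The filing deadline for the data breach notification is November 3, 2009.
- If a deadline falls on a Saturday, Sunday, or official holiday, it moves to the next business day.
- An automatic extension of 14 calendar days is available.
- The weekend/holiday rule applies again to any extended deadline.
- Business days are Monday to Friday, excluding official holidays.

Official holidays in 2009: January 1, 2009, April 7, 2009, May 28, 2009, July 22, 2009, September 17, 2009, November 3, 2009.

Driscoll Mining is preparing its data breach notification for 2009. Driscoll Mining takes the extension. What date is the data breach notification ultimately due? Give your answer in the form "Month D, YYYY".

Start from the fixed due date, November 3, 2009.
November 3, 2009 is a listed holiday, so it moves to the next business day, November 4, 2009 (Wednesday).
Add the 14 calendar-day extension to November 4, 2009: November 18, 2009.
November 18, 2009 falls on a Wednesday, which is a business day, so no adjustment is needed.
The final due date is November 18, 2009.

November 18, 2009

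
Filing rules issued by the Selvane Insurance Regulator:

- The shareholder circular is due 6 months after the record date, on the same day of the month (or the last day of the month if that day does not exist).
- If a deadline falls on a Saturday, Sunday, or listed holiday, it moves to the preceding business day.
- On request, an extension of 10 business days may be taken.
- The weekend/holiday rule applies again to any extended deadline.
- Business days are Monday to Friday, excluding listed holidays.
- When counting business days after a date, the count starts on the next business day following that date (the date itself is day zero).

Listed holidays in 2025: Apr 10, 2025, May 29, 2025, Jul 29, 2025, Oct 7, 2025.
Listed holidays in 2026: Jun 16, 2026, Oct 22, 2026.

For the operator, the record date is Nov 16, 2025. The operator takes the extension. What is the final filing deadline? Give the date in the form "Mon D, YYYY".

6 months from Nov 16, 2025 is May 16, 2026.
May 16, 2026 is a Saturday, so it moves to the preceding business day, May 15, 2026 (Friday).
The 10-business-day extension runs from May 15, 2026 to May 29, 2026.
May 29, 2026 is a Friday and not a listed holiday, so it stands.
Deadline: May 29, 2026.

May 29, 2026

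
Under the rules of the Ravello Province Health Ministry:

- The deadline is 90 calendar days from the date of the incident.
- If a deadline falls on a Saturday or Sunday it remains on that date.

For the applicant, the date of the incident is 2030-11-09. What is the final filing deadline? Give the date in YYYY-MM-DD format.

2031-02-07

90 calendar days after 2030-11-09 is 2031-02-07.
No adjustment is made for weekends or holidays, so 2031-02-07 stands.
So the filing is due 2031-02-07.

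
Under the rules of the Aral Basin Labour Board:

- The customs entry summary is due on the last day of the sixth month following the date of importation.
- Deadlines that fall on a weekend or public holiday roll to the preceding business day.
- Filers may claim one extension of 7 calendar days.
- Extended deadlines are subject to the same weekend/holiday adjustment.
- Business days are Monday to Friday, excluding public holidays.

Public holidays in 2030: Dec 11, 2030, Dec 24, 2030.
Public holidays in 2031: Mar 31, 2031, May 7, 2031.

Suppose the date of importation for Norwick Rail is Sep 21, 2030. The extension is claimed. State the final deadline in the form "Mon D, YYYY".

6 months after Sep 21, 2030 is March 2031; that month ends on Mar 31, 2031.
Because Mar 31, 2031 is a listed holiday, the deadline becomes Mar 28, 2031 (Friday).
With the 7-day extension, Mar 28, 2031 becomes Apr 4, 2031.
Apr 4, 2031 is a Friday and not a listed holiday, so it stands.
Final deadline: Apr 4, 2031.

Apr 4, 2031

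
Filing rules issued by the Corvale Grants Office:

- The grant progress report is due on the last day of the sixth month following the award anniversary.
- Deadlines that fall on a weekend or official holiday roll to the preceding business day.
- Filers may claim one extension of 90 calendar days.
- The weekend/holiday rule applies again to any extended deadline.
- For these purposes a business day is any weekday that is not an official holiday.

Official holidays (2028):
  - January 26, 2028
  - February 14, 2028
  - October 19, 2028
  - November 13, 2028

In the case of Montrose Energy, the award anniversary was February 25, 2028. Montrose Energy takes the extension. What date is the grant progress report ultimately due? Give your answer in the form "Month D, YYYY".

6 months after February 25, 2028 falls in August 2028; the last day of that month is August 31, 2028.
August 31, 2028 (Thursday) is already a business day.
With the 90-day extension, August 31, 2028 becomes November 29, 2028.
November 29, 2028 is a Wednesday and not a listed holiday, so it stands.
Deadline: November 29, 2028.

November 29, 2028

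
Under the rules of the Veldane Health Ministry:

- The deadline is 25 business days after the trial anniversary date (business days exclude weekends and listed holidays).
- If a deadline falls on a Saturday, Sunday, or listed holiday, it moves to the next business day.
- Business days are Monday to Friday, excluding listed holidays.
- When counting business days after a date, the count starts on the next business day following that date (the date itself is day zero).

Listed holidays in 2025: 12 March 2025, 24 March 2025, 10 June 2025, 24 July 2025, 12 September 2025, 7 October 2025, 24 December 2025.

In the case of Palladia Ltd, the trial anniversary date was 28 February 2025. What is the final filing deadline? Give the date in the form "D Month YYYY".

25 business days after 28 February 2025, excluding weekends and holidays, is 8 April 2025.
Since 8 April 2025 is a Tuesday and not a holiday, the date is unchanged.
The final due date is 8 April 2025.

8 April 2025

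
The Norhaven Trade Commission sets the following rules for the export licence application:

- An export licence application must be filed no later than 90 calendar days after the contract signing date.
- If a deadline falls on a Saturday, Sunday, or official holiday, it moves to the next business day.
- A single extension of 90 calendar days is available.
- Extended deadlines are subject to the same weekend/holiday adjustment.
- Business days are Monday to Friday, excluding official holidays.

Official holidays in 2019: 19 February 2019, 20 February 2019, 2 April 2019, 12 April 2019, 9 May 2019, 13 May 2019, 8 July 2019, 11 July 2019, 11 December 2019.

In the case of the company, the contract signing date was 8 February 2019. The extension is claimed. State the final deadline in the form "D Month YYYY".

From 8 February 2019, 90 calendar days later is 9 May 2019.
9 May 2019 is a listed holiday; the next business day is 10 May 2019 (Friday).
Applying the 90-calendar-day extension: 10 May 2019 + 90 days = 8 August 2019.
8 August 2019 (Thursday) is already a business day.
Final deadline: 8 August 2019.

8 August 2019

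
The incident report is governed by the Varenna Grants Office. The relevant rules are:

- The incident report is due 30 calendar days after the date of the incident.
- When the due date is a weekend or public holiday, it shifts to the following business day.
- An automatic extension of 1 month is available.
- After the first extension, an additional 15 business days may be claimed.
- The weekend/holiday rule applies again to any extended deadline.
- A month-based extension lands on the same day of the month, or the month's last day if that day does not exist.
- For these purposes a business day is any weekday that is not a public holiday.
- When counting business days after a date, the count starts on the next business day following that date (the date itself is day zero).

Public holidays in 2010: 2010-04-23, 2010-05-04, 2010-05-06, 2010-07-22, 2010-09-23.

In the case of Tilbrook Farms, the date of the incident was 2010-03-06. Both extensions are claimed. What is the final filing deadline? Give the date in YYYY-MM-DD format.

From 2010-03-06, 30 calendar days later is 2010-04-05.
2010-04-05 (Monday) is already a business day.
Add 1 month to 2010-04-05: 2010-05-05.
Since 2010-05-05 is a Wednesday and not a holiday, the date is unchanged.
The 15-business-day extension runs from 2010-05-05 to 2010-05-27.
Since 2010-05-27 is a Thursday and not a holiday, the date is unchanged.
The final due date is 2010-05-27.

2010-05-27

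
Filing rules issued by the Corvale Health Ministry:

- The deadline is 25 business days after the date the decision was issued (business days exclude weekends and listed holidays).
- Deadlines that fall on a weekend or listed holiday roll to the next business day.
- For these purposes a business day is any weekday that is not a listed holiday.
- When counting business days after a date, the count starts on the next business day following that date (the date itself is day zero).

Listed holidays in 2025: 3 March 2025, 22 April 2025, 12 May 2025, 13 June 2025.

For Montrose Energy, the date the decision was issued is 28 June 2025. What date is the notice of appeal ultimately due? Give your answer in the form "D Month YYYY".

25 business days after 28 June 2025, excluding weekends and holidays, is 1 August 2025.
1 August 2025 falls on a Friday, which is a business day, so no adjustment is needed.
Deadline: 1 August 2025.

1 August 2025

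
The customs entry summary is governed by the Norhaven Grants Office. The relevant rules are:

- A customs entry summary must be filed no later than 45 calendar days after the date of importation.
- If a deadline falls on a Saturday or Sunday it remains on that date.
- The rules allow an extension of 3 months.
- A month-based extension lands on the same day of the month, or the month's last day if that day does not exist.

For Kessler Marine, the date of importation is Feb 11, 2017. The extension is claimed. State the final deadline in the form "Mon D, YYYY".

Jun 28, 2017

Trigger date Feb 11, 2017 + 45 calendar days = Mar 28, 2017.
Mar 28, 2017 falls on a Tuesday. The rules make no weekend/holiday allowance, so it remains Mar 28, 2017.
Applying the 3 months extension: 3 months after Mar 28, 2017 is Jun 28, 2017.
No adjustment is made for weekends or holidays, so Jun 28, 2017 stands.
So the filing is due Jun 28, 2017.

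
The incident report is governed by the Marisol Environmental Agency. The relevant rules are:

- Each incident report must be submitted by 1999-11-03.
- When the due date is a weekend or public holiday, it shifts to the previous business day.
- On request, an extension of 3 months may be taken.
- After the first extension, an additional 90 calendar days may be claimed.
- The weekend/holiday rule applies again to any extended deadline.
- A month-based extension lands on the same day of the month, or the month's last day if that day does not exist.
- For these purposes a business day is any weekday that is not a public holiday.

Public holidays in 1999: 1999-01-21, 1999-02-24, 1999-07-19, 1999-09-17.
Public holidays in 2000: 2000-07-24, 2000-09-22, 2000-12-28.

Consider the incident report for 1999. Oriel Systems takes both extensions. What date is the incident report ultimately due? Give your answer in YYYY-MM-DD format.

Start from the fixed due date, 1999-11-03.
1999-11-03 falls on a Wednesday, which is a business day, so no adjustment is needed.
Applying the 3 months extension: 3 months after 1999-11-03 is 2000-02-03.
2000-02-03 is a Thursday and not a listed holiday, so it stands.
The 90-calendar-day extension moves the deadline from 2000-02-03 to 2000-05-03.
2000-05-03 falls on a Wednesday, which is a business day, so no adjustment is needed.
Deadline: 2000-05-03.

2000-05-03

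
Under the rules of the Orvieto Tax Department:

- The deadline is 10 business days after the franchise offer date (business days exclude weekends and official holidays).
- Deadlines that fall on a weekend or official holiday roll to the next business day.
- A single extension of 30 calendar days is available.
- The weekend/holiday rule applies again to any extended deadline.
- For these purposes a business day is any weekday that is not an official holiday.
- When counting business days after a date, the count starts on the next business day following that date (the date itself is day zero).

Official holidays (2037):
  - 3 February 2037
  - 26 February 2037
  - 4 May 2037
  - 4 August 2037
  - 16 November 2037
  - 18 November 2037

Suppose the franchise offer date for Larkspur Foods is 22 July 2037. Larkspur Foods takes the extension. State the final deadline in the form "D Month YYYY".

10 business days after 22 July 2037, excluding weekends and holidays, is 6 August 2037.
6 August 2037 falls on a Thursday, which is a business day, so no adjustment is needed.
The 30-calendar-day extension moves the deadline from 6 August 2037 to 5 September 2037.
5 September 2037 is a Saturday; the next business day is 7 September 2037 (Monday).
The final due date is 7 September 2037.

7 September 2037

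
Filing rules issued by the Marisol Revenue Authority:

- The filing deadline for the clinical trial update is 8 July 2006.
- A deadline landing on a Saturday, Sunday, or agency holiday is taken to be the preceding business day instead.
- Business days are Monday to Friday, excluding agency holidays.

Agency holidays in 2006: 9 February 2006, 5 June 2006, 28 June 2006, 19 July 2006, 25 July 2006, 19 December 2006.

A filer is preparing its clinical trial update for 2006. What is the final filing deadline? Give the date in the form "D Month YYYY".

7 July 2006

The stated deadline is 8 July 2006.
8 July 2006 is a Saturday; the preceding business day is 7 July 2006 (Friday).
So the filing is due 7 July 2006.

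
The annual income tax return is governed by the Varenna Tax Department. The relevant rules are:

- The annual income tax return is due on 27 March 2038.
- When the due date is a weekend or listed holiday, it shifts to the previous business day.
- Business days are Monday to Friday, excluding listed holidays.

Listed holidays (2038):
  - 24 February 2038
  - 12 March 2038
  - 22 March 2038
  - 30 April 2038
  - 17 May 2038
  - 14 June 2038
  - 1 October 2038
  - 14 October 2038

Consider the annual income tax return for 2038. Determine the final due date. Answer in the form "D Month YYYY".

26 March 2038

Start from the fixed due date, 27 March 2038.
27 March 2038 is a Saturday; the preceding business day is 26 March 2038 (Friday).
So the filing is due 26 March 2038.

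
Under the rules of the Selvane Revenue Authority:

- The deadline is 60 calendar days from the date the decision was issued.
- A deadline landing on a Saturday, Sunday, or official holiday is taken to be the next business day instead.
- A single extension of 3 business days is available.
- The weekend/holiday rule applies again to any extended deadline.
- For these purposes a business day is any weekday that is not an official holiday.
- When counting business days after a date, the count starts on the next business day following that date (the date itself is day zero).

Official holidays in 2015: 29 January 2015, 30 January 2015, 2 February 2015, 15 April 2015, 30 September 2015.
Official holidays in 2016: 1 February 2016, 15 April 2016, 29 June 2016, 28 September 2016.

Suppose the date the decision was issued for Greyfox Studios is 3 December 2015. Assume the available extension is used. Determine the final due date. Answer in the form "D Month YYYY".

60 calendar days after 3 December 2015 is 1 February 2016.
1 February 2016 falls on a listed holiday. Rolling to the next business day gives 2 February 2016, a Tuesday.
Counting 3 further business days from 2 February 2016 reaches 5 February 2016.
5 February 2016 is a Friday and not a listed holiday, so it stands.
So the filing is due 5 February 2016.

5 February 2016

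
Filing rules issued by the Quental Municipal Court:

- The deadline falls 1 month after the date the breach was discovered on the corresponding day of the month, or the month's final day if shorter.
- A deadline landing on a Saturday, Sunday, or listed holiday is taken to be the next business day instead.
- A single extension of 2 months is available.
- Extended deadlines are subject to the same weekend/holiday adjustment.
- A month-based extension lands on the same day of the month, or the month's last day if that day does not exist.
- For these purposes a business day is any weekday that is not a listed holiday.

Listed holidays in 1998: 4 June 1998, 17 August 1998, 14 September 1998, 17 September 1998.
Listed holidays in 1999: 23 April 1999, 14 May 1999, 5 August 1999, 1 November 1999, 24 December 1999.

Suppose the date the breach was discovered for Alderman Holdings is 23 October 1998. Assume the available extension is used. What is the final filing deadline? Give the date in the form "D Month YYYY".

Moving 1 month forward from 23 October 1998 on the corresponding day gives 23 November 1998.
Since 23 November 1998 is a Monday and not a holiday, the date is unchanged.
Add 2 months to 23 November 1998: 23 January 1999.
23 January 1999 is a Saturday, so it moves to the next business day, 25 January 1999 (Monday).
Final deadline: 25 January 1999.

25 January 1999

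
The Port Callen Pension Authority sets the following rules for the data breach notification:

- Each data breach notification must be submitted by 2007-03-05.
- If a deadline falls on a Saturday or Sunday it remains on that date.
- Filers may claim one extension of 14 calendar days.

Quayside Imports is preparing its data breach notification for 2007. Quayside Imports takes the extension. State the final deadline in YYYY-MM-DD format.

The stated deadline is 2007-03-05.
No adjustment is made for weekends or holidays, so 2007-03-05 stands.
Applying the 14-calendar-day extension: 2007-03-05 + 14 days = 2007-03-19.
2007-03-19 falls on a Monday. The rules make no weekend/holiday allowance, so it remains 2007-03-19.
Deadline: 2007-03-19.

2007-03-19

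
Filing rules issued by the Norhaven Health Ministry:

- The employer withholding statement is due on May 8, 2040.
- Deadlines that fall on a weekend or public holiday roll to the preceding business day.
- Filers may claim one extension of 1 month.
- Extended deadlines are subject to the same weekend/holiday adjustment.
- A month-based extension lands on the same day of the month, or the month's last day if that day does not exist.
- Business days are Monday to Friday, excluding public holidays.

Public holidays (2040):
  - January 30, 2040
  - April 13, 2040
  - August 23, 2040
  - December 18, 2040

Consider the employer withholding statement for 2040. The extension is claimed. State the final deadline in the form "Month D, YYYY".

Start from the fixed due date, May 8, 2040.
Since May 8, 2040 is a Tuesday and not a holiday, the date is unchanged.
The 1 month extension carries May 8, 2040 to June 8, 2040.
June 8, 2040 is a Friday and not a listed holiday, so it stands.
Deadline: June 8, 2040.

June 8, 2040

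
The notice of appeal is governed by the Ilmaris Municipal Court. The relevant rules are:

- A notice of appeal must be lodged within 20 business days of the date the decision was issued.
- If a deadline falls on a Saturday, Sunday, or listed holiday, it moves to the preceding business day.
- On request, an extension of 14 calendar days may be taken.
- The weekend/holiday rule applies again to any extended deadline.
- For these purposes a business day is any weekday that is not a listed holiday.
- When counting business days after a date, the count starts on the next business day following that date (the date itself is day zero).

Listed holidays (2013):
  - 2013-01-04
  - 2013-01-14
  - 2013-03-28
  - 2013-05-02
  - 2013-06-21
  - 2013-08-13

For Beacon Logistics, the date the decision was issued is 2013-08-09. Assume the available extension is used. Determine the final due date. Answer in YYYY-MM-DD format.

Starting the day after 2013-08-09 and counting 20 business days lands on 2013-09-09.
2013-09-09 falls on a Monday, which is a business day, so no adjustment is needed.
With the 14-day extension, 2013-09-09 becomes 2013-09-23.
2013-09-23 (Monday) is already a business day.
The final due date is 2013-09-23.

2013-09-23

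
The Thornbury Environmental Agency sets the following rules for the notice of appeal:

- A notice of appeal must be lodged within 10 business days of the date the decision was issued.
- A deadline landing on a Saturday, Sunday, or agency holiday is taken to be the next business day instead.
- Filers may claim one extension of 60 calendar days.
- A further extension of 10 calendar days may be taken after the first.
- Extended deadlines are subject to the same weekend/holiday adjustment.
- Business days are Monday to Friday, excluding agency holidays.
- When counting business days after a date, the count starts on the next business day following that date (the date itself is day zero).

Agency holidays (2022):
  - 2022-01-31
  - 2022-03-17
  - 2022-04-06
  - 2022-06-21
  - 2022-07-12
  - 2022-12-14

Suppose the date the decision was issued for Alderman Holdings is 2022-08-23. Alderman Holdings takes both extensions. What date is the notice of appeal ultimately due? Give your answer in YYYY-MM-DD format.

Counting 10 business days after 2022-08-23 (skipping weekends and listed holidays) reaches 2022-09-06.
2022-09-06 (Tuesday) is already a business day.
The 60-calendar-day extension moves the deadline from 2022-09-06 to 2022-11-05.
2022-11-05 is a Saturday, so it moves to the next business day, 2022-11-07 (Monday).
The 10-calendar-day extension moves the deadline from 2022-11-07 to 2022-11-17.
2022-11-17 falls on a Thursday, which is a business day, so no adjustment is needed.
So the filing is due 2022-11-17.

2022-11-17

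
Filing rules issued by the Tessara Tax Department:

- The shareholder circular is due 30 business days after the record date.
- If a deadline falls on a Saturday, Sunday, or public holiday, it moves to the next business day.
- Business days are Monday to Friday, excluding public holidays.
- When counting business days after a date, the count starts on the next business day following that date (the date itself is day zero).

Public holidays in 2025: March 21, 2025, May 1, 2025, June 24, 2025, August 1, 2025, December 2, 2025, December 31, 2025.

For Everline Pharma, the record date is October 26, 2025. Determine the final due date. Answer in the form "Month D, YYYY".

December 8, 2025

30 business days after October 26, 2025, excluding weekends and holidays, is December 8, 2025.
December 8, 2025 is a Monday and not a listed holiday, so it stands.
The final due date is December 8, 2025.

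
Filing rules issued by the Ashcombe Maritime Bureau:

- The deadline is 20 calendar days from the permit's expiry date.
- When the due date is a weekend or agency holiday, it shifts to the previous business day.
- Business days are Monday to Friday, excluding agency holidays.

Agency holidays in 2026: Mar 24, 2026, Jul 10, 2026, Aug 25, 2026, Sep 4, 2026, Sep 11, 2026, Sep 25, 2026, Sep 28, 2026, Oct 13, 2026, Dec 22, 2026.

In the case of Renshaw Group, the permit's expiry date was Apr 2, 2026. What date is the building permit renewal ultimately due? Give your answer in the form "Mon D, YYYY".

From Apr 2, 2026, 20 calendar days later is Apr 22, 2026.
Apr 22, 2026 is a Wednesday and not a listed holiday, so it stands.
The final due date is Apr 22, 2026.

Apr 22, 2026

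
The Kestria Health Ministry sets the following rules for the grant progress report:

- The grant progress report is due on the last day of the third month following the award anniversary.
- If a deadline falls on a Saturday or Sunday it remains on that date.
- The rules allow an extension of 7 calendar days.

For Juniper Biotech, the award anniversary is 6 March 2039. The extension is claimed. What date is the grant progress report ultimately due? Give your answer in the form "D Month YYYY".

7 July 2039

The third month after 6 March 2039 is June 2039, whose last day is 30 June 2039.
30 June 2039 falls on a Thursday. The rules make no weekend/holiday allowance, so it remains 30 June 2039.
Add the 7 calendar-day extension to 30 June 2039: 7 July 2039.
No adjustment is made for weekends or holidays, so 7 July 2039 stands.
So the filing is due 7 July 2039.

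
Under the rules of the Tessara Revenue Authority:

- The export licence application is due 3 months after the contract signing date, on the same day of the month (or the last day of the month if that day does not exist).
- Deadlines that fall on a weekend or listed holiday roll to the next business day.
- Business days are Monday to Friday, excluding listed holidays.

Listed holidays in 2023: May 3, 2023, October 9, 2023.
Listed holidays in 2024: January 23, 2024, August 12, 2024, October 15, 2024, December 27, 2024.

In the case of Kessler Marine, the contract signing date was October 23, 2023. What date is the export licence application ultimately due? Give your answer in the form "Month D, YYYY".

3 months from October 23, 2023 is January 23, 2024.
January 23, 2024 falls on a listed holiday. Rolling to the next business day gives January 24, 2024, a Wednesday.
The final due date is January 24, 2024.

January 24, 2024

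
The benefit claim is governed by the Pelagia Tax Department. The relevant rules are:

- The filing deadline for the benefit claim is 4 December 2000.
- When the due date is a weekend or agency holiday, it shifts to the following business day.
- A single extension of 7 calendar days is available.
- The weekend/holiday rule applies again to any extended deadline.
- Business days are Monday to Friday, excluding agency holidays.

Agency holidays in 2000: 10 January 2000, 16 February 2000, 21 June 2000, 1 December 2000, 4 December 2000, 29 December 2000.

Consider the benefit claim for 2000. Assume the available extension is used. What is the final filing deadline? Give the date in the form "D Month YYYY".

12 December 2000

Start from the fixed due date, 4 December 2000.
4 December 2000 is a listed holiday, so it moves to the next business day, 5 December 2000 (Tuesday).
The 7-calendar-day extension moves the deadline from 5 December 2000 to 12 December 2000.
12 December 2000 (Tuesday) is already a business day.
Deadline: 12 December 2000.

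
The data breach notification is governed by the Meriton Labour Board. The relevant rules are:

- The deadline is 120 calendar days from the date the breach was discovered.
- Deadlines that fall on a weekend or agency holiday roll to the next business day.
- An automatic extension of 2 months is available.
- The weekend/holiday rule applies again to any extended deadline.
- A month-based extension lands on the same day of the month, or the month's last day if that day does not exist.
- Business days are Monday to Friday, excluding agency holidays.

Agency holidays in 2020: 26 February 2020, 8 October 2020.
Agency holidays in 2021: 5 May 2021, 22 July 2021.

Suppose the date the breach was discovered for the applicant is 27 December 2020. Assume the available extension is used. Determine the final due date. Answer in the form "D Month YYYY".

From 27 December 2020, 120 calendar days later is 26 April 2021.
Since 26 April 2021 is a Monday and not a holiday, the date is unchanged.
Applying the 2 months extension: 2 months after 26 April 2021 is 26 June 2021.
26 June 2021 is a Saturday, so it moves to the next business day, 28 June 2021 (Monday).
Final deadline: 28 June 2021.

28 June 2021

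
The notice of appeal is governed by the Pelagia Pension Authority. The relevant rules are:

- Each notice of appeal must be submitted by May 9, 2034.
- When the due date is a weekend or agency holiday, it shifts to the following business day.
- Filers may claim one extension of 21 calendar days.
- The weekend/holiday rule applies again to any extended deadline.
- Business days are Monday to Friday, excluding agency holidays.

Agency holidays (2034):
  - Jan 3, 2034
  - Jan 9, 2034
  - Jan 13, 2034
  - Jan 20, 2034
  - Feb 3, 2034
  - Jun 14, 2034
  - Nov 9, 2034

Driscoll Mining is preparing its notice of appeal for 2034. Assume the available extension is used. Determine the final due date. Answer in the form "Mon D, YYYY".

The statutory due date is May 9, 2034.
May 9, 2034 (Tuesday) is already a business day.
With the 21-day extension, May 9, 2034 becomes May 30, 2034.
Since May 30, 2034 is a Tuesday and not a holiday, the date is unchanged.
Deadline: May 30, 2034.

May 30, 2034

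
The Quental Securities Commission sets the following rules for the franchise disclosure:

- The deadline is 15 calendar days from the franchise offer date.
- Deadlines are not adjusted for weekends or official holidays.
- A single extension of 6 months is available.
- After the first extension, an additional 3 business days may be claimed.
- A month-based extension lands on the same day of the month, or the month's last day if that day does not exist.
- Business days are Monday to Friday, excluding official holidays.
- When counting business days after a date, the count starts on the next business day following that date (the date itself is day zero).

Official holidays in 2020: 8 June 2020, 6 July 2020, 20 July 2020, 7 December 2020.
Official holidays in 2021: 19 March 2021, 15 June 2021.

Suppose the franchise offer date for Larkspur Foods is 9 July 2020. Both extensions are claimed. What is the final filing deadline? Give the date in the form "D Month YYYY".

From 9 July 2020, 15 calendar days later is 24 July 2020.
24 July 2020 is a Friday; no weekend or holiday adjustment applies.
Applying the 6 months extension: 6 months after 24 July 2020 is 24 January 2021.
24 January 2021 falls on a Sunday. The rules make no weekend/holiday allowance, so it remains 24 January 2021.
The 3-business-day extension runs from 24 January 2021 to 27 January 2021.
27 January 2021 falls on a Wednesday. The rules make no weekend/holiday allowance, so it remains 27 January 2021.
Final deadline: 27 January 2021.

27 January 2021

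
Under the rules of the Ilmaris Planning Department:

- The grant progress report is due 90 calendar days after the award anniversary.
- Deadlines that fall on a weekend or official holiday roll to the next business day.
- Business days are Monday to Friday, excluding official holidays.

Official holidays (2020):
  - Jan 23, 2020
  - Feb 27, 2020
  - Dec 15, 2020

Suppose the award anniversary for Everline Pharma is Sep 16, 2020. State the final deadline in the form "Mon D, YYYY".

Dec 16, 2020

From Sep 16, 2020, 90 calendar days later is Dec 15, 2020.
Dec 15, 2020 falls on a listed holiday. Rolling to the next business day gives Dec 16, 2020, a Wednesday.
The final due date is Dec 16, 2020.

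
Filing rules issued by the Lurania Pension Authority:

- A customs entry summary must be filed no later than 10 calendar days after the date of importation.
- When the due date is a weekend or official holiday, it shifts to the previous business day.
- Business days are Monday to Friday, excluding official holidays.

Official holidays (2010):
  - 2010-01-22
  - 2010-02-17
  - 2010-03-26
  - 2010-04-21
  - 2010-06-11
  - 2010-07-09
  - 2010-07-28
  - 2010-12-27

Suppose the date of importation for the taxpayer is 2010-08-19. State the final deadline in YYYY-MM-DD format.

2010-08-27

Adding 10 calendar days to 2010-08-19 gives 2010-08-29.
Because 2010-08-29 is a Sunday, the deadline becomes 2010-08-27 (Friday).
Deadline: 2010-08-27.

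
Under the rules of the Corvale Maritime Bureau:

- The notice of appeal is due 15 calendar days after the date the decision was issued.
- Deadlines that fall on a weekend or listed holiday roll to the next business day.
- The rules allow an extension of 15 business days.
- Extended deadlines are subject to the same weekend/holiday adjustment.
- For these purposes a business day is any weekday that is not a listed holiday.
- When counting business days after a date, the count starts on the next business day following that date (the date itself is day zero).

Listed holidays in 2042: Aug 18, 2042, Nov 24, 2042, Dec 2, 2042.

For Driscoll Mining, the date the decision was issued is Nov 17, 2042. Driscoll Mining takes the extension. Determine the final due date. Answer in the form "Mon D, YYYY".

15 calendar days after Nov 17, 2042 is Dec 2, 2042.
Because Dec 2, 2042 is a listed holiday, the deadline becomes Dec 3, 2042 (Wednesday).
The 15-business-day extension runs from Dec 3, 2042 to Dec 24, 2042.
Dec 24, 2042 is a Wednesday and not a listed holiday, so it stands.
So the filing is due Dec 24, 2042.

Dec 24, 2042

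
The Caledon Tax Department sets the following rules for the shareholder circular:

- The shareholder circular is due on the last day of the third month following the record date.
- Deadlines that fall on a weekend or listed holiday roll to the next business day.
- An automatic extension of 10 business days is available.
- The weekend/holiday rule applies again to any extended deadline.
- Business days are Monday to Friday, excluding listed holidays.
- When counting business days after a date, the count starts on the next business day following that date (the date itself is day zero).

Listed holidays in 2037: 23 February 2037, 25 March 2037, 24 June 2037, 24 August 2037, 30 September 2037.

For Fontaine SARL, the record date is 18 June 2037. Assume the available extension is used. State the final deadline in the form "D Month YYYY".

The third month after 18 June 2037 is September 2037, whose last day is 30 September 2037.
30 September 2037 is a listed holiday; the next business day is 1 October 2037 (Thursday).
Applying the 10-business-day extension: 10 business days after 1 October 2037 is 15 October 2037.
15 October 2037 falls on a Thursday, which is a business day, so no adjustment is needed.
The final due date is 15 October 2037.

15 October 2037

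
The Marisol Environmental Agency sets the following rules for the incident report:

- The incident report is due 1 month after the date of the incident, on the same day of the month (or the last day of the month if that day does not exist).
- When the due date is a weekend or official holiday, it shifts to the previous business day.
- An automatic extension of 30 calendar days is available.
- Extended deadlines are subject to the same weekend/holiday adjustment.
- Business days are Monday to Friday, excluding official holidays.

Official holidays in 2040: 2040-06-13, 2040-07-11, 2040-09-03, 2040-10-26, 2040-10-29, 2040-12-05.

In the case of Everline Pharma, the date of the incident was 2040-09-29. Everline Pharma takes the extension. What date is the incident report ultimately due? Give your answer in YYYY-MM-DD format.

1 month from 2040-09-29 is 2040-10-29.
2040-10-29 falls on a listed holiday. Rolling to the preceding business day gives 2040-10-25, a Thursday.
Applying the 30-calendar-day extension: 2040-10-25 + 30 days = 2040-11-24.
2040-11-24 is a Saturday; the preceding business day is 2040-11-23 (Friday).
So the filing is due 2040-11-23.

2040-11-23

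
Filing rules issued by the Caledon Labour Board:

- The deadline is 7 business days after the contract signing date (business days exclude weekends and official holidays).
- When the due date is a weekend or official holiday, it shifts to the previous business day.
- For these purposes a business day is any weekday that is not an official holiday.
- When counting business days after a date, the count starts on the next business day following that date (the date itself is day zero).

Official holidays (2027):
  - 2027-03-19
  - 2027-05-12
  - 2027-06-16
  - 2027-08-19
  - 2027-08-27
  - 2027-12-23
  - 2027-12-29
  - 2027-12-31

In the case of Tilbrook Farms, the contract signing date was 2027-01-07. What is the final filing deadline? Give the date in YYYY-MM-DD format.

2027-01-18

Starting the day after 2027-01-07 and counting 7 business days lands on 2027-01-18.
2027-01-18 falls on a Monday, which is a business day, so no adjustment is needed.
So the filing is due 2027-01-18.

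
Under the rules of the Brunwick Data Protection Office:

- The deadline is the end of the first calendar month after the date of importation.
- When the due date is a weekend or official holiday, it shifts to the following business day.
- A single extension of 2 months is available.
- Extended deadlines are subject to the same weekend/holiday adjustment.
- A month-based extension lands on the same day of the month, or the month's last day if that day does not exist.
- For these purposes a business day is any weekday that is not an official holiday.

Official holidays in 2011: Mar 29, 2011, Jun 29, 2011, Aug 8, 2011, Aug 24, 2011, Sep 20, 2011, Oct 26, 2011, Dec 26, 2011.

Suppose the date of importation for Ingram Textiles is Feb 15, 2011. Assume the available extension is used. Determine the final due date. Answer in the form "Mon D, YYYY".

1 month after Feb 15, 2011 is March 2011; that month ends on Mar 31, 2011.
Since Mar 31, 2011 is a Thursday and not a holiday, the date is unchanged.
Applying the 2 months extension: 2 months after Mar 31, 2011 is May 31, 2011.
May 31, 2011 is a Tuesday and not a listed holiday, so it stands.
The final due date is May 31, 2011.

May 31, 2011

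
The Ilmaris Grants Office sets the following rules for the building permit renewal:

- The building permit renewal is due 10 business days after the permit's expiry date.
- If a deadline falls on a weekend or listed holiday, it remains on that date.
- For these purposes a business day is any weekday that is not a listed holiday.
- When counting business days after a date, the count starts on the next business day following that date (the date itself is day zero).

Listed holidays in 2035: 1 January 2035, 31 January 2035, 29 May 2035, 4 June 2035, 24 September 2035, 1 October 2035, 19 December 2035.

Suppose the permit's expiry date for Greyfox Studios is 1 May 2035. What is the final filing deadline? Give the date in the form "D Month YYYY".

15 May 2035

10 business days after 1 May 2035, excluding weekends and holidays, is 15 May 2035.
No adjustment is made for weekends or holidays, so 15 May 2035 stands.
The final due date is 15 May 2035.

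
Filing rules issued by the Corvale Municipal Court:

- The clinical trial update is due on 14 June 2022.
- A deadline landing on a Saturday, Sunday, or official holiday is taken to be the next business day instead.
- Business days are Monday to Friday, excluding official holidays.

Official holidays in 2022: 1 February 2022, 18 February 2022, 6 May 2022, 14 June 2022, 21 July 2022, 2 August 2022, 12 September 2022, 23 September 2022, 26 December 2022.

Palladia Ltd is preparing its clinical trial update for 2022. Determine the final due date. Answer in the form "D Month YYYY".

The statutory due date is 14 June 2022.
14 June 2022 is a listed holiday; the next business day is 15 June 2022 (Wednesday).
Deadline: 15 June 2022.

15 June 2022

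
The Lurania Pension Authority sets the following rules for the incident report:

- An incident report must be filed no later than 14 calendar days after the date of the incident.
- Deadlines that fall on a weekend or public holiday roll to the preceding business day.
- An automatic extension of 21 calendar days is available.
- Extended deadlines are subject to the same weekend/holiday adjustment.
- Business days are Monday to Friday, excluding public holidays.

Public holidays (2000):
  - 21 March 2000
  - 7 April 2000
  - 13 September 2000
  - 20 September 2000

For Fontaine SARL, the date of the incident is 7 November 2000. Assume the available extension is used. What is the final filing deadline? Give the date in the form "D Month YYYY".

12 December 2000

From 7 November 2000, 14 calendar days later is 21 November 2000.
21 November 2000 falls on a Tuesday, which is a business day, so no adjustment is needed.
The 21-calendar-day extension moves the deadline from 21 November 2000 to 12 December 2000.
Since 12 December 2000 is a Tuesday and not a holiday, the date is unchanged.
So the filing is due 12 December 2000.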